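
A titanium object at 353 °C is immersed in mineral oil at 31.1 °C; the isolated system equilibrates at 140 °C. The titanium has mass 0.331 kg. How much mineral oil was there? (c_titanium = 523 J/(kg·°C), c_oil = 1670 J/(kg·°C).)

m ≈ 0.203 kg

Heat lost by the titanium = heat gained by the oil:
0.331×523×(353 − 140) = m×1670×(140 − 31.1)
181863 m = 36873  ⇒  m ≈ 0.2028 kg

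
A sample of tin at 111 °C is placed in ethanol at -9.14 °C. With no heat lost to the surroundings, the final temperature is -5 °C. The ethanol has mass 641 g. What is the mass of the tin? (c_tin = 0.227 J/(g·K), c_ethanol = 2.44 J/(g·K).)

m ≈ 246 g

Let T be the final temperature. ΣQ_i = 0:
m×0.227×(-5 − 111) + 641×2.44×(-5 − (-9.14)) = 0
-26.33 m = -6475.1
m = -6475.1/-26.33 ≈ 245.9 g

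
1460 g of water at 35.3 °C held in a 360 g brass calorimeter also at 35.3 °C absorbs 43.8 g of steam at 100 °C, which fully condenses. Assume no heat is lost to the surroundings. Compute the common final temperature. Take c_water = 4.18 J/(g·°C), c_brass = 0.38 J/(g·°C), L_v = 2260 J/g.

T_f ≈ 52.6 °C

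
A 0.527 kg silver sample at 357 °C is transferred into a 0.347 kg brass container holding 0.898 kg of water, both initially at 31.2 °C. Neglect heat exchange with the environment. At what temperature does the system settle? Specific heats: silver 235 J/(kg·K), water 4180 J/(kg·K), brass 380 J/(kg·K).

T_f = Σ m_i c_i T_i / Σ m_i c_i:
T_f = (123.84*357 + 3753.6*31.2 + 131.86*31.2) / (123.84 + 3753.6 + 131.86)
    = 165440 / 4009.3 ≈ 41.26 °C

T_f ≈ 41.3 °C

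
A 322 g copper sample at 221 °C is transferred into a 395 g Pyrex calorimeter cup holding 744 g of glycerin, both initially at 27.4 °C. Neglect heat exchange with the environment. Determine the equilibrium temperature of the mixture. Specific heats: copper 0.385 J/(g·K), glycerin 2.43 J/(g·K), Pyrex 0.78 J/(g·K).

T_f ≈ 38.1 °C

Taking heat into each body as positive, Σ m c ΔT = 0:
322·0.385·(T − 221) + 744·2.43·(T − 27.4) + 395·0.78·(T − 27.4) = 0
123.97(T − 221) + 1807.9(T − 27.4) + 308.1(T − 27.4) = 0
2240 T = 85376
T = 85376 / 2240 = 38.1 °C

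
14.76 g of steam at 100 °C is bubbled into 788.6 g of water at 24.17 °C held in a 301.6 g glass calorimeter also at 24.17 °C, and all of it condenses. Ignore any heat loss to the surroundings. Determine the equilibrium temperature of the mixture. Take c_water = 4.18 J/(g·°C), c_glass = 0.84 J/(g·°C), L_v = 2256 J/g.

T_f ≈ 34.7 °C

Taking heat into each body as positive, Σ m c ΔT = 0:
steam→water at 100 °C releases m L_v = 14.76·2256 = 33299; condensed water 100 °C→T: 61.7(T − 100); original water: 3296.3(T − 24.17); cup: 253.34(T − 24.17)
3611.4 T = 33299 + 6169.7 + 85796 = 125264
T ≈ 34.69 °C (< 100 °C, so full condensation is consistent).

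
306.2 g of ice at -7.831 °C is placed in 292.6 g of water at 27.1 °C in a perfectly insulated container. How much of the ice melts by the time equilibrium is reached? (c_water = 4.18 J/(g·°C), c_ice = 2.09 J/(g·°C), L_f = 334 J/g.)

m_melted ≈ 84.2 g

Heat available from the water dropping to 0 °C: 292.6·4.18·27.1 = 33145 J.
Of that, 306.2·2.09·7.831 = 5011.5 J goes to bring the ice to 0 °C, leaving 28134 J.
To melt every bit of ice: 306.2·334 = 102271 J.
Since 28134 < 102271 J, not all the ice melts; equilibrium is at 0 °C.
m_melt = 28134 / L_f = 84.23 g.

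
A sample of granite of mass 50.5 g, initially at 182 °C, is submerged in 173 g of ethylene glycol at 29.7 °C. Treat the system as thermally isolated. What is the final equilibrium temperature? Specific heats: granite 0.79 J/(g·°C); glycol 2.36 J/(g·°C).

Setting the total heat transfer to zero:
50.5·0.79·(T − 182) + 173·2.36·(T − 29.7) = 0
448.17 T = 19387
T ≈ 43.26 °C

T_f ≈ 43.3 °C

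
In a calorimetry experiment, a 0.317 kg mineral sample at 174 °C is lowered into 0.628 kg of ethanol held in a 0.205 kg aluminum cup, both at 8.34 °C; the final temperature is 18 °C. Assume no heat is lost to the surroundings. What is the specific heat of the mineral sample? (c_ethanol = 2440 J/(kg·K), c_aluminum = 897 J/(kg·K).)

Heat gained plus heat lost sum to zero:
0.317·c·(18 − 174) + 0.628·2440·(18 − 8.34) + 0.205·897·(18 − 8.34) = 0
-49.45 c = -16579
c = -16579/-49.45 ≈ 335.2 J/(kg·K)

c ≈ 335 J/(kg·K)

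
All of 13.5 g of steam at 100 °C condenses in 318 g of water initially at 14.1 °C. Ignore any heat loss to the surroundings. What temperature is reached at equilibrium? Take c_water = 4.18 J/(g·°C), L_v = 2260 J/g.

Net heat exchanged in the isolated system is zero:
condense steam: −13.5·2260 = −30510
  condensed water 100 °C→T: 56.43(T − 100)
  water warms: 318·4.18·(T − 14.1) = 1329.2(T − 14.1)
1385.7 T = 30510 + 5643 + 18742 = 54895
T ≈ 39.62 °C, under the boiling point, so the assumption holds.

T_f ≈ 39.6 °C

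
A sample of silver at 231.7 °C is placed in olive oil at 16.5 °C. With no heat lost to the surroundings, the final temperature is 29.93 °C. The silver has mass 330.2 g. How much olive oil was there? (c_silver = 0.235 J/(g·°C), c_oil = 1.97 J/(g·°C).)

m ≈ 592 g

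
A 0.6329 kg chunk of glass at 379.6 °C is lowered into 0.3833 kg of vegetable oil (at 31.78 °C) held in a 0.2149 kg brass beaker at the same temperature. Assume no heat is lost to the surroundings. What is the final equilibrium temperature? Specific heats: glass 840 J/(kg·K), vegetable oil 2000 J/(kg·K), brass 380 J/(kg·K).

T_f ≈ 165.8 °C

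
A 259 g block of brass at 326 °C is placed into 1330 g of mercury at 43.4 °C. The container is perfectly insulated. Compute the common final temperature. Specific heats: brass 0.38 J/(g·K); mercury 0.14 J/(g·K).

T_f ≈ 141.1 °C

Conservation of energy gives ΣQ = 0:
259*0.38*(T − 326) + 1330*0.14*(T − 43.4) = 0
(98.42 + 186.2) T = 98.42*326 + 186.2*43.4
T = 40166/284.62 ≈ 141.12 °C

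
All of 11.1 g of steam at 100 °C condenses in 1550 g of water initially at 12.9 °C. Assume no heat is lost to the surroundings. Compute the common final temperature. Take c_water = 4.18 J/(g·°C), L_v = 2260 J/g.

T_f ≈ 17.4 °C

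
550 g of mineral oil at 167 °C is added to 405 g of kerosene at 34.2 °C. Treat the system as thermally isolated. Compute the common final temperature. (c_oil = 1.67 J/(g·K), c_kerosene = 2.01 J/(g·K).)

T_f ≈ 104.6 °C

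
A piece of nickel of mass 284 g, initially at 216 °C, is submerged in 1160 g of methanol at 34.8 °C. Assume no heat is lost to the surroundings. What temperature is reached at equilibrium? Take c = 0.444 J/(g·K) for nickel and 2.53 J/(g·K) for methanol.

T_f ≈ 42.3 °C

Let T be the final temperature. ΣQ_i = 0:
284·0.444·(T − 216) + 1160·2.53·(T − 34.8) = 0
(126.1 + 2934.8) T = 126.1·216 + 2934.8·34.8
T = 129368 / 3060.9 = 42.3 °C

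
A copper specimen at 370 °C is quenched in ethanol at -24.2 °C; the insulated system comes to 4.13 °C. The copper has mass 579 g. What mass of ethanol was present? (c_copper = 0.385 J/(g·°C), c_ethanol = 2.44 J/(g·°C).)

m ≈ 1180 g

Let T be the final temperature. ΣQ_i = 0:
579×0.385×(4.13 − 370) + m×2.44×(4.13 − (-24.2)) = 0
69.13 m = 81558
m = 81558/69.13 ≈ 1180 g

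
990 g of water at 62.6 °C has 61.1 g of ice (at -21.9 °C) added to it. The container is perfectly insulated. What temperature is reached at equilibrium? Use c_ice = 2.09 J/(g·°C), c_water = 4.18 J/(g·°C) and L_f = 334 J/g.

Sum of m c ΔT and latent-heat terms is zero:
ice -21.9→0 °C: 61.1×2.09×21.9 = 2796.6
  fusion: m_ice L_f = 61.1×334 = 20407
  meltwater 0→T: 61.1×4.18×T = 255.4 T
  water: 4138.2(T − 62.6)
4393.6 T = 259051 − 23204 = 235847
T ≈ 53.68 °C. Since T > 0 °C, the all-ice-melts assumption holds.

T_f ≈ 53.7 °C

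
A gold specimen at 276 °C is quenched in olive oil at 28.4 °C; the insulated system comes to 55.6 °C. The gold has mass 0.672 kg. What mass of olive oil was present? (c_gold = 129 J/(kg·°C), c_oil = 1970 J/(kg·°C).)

m ≈ 0.357 kg

Let T be the final temperature. ΣQ_i = 0:
0.672·129·(55.6 − 276) + m·1970·(55.6 − 28.4) = 0
53584 m = 19106
m = 19106/53584 ≈ 0.3566 kg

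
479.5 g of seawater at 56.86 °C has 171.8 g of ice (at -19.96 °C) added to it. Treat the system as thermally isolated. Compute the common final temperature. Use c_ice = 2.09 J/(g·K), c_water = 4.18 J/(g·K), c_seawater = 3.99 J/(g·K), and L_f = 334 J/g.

T_f ≈ 16.8 °C

Taking heat into each body as positive, Σ m c ΔT = 0:
warm ice to 0 °C: 171.8×2.09×(0 − (-19.96)) = 7166.9; melt ice: 171.8×334 = 57381; warm the meltwater: 718.12 T; seawater: 1913.2(T − 56.86)
2631.3 T = 108785 − 64548 = 44237
T ≈ 16.81 °C — above 0 °C, consistent with complete melting.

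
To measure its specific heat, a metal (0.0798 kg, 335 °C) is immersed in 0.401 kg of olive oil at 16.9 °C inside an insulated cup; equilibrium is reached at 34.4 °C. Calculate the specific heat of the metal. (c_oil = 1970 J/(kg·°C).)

Heat lost by the metal = heat gained by the oil:
0.0798·c·(335 − 34.4) = 0.401·1970·(34.4 − 16.9)
23.99 c = 13824  ⇒  c ≈ 576.3 J/(kg·°C)

c ≈ 576 J/(kg·°C)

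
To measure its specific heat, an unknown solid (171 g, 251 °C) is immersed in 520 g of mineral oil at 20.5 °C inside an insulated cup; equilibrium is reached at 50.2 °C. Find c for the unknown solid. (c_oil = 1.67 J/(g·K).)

c ≈ 0.751 J/(g·K)

Setting the total heat transfer to zero:
171×c×(50.2 − 251) + 520×1.67×(50.2 − 20.5) = 0
-34337 c = -25791
c = -25791/-34337 ≈ 0.7511 J/(g·K)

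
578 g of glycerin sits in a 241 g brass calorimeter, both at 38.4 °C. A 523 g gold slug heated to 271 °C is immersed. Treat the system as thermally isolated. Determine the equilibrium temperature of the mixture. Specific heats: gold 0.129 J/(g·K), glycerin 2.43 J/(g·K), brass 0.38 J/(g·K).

T_f ≈ 48.4 °C

T_f is the heat-capacity-weighted average of the initial temperatures:
T_f = (67.47*271 + 1404.5*38.4 + 91.58*38.4) / (67.47 + 1404.5 + 91.58)
    = 75735 / 1563.6 ≈ 48.44 °C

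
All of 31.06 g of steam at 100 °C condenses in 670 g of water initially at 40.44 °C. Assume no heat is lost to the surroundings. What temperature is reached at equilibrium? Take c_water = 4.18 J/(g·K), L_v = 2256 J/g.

T_f ≈ 67.0 °C

Net heat exchanged in the isolated system is zero:
condense steam: −31.06×2256 = −70071; condensed water 100 °C→T: 129.83(T − 100); original water: 2800.6(T − 40.44)
2930.4 T = 70071 + 12983 + 113256 = 196311
T ≈ 66.99 °C — below 100 °C, confirming all the steam condensed.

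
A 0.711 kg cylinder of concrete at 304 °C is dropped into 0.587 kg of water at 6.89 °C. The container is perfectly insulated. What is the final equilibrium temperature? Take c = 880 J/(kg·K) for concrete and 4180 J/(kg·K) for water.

T_f ≈ 67.3 °C

Heat lost by the concrete equals heat gained by the water:
0.711*880*(304 − T) = 0.587*4180*(T − 6.89)
625.68(304 − T) = 2453.7(T − 6.89)
3079.3 T = 207112  ⇒  T ≈ 67.26 °C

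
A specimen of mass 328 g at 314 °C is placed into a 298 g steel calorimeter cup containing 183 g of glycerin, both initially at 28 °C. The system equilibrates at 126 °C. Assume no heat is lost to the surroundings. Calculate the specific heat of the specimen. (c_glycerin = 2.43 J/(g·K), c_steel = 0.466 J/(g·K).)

Heat gained plus heat lost sum to zero:
328×c×(126 − 314) + 183×2.43×(126 − 28) + 298×0.466×(126 − 28) = 0
-61664 c = -57189
c = -57189/-61664 ≈ 0.9274 J/(g·K)

c ≈ 0.927 J/(g·K)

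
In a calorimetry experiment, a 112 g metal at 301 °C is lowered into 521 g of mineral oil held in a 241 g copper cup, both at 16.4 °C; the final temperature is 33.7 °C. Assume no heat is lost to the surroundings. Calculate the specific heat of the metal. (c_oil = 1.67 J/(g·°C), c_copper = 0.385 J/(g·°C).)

Heat gained plus heat lost sum to zero:
112·c·(33.7 − 301) + 521·1.67·(33.7 − 16.4) + 241·0.385·(33.7 − 16.4) = 0
-29938 c = -16657
c = -16657/-29938 ≈ 0.5564 J/(g·°C)

c ≈ 0.556 J/(g·°C)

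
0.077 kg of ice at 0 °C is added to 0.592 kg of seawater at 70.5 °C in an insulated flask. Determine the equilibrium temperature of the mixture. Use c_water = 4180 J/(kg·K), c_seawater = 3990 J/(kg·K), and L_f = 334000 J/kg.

Let T be the final temperature. ΣQ_i = 0:
fusion: m_ice L_f = 0.077×334000 = 25718; meltwater 0→T: 0.077×4180×T = 321.86 T; seawater: 2362.1(T − 70.5)
2683.9 T = 166527 − 25718 = 140809
T ≈ 52.46 °C. Since T > 0 °C, the all-ice-melts assumption holds.

T_f ≈ 52.5 °C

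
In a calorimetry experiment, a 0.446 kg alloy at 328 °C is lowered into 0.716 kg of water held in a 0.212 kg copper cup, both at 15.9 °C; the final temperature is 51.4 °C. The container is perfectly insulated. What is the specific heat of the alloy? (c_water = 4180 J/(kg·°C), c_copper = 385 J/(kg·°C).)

Conservation of energy gives ΣQ = 0:
0.446·c·(51.4 − 328) + 0.716·4180·(51.4 − 15.9) + 0.212·385·(51.4 − 15.9) = 0
-123.36 c = -109145
c = -109145/-123.36 ≈ 884.7 J/(kg·°C)

c ≈ 885 J/(kg·°C)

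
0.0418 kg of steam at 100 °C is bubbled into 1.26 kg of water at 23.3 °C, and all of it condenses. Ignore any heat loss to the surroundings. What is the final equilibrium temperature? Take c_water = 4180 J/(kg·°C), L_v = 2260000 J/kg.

T_f ≈ 43.1 °C

Let T be the final temperature. ΣQ_i = 0:
condense steam: −0.0418·2260000 = −94468; condensed water 100 °C→T: 174.72(T − 100); water warms: 1.26·4180·(T − 23.3) = 5266.8(T − 23.3)
5441.5 T = 94468 + 17472 + 122716 = 234657
T ≈ 43.12 °C (< 100 °C, so full condensation is consistent).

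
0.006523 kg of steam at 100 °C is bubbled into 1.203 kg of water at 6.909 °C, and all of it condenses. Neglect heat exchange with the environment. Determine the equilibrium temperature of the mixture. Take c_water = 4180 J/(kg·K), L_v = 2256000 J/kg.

T_f ≈ 10.3 °C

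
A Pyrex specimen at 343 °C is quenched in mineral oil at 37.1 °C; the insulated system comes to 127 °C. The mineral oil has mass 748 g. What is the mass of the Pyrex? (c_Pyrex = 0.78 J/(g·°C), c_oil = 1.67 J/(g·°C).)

Heat lost by the Pyrex = heat gained by the oil:
m·0.78·(343 − 127) = 748·1.67·(127 − 37.1)
168.48 m = 112299  ⇒  m ≈ 666.5 g

m ≈ 667 g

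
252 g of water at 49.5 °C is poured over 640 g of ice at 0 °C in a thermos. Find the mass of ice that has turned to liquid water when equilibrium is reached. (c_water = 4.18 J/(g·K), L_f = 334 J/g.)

m_melted ≈ 156 g

Water can give up m c ΔT = 252×4.18×49.5 = 52141 J before reaching 0 °C.
Melting all 640 g of ice would need 640×334 = 213760 J.
Since 52141 < 213760 J, not all the ice melts; equilibrium is at 0 °C.
m_melt = 52141 / L_f = 156.1 g.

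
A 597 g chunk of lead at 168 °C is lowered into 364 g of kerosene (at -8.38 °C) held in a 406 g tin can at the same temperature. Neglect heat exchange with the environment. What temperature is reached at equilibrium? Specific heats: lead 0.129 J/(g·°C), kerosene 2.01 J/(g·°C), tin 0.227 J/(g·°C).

T_f ≈ 6.7 °C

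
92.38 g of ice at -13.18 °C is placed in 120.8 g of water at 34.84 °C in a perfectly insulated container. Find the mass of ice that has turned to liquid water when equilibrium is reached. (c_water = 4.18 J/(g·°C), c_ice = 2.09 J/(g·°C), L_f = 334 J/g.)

m_melted ≈ 45.1 g

Heat available from the water dropping to 0 °C: 120.8·4.18·34.84 = 17592 J.
Of that, 92.38·2.09·13.18 = 2544.7 J goes to bring the ice to 0 °C, leaving 15048 J.
Fully melting the ice requires m_ice L_f = 92.38·334 = 30855 J.
Since 15048 < 30855 J, not all the ice melts; equilibrium is at 0 °C.
Mass melted = 15048/334 ≈ 45.05 g.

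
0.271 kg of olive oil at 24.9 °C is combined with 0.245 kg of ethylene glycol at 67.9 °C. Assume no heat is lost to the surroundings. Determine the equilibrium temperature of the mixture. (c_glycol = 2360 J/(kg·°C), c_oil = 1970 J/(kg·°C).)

|Q_glycol| = |Q_oil|:
0.245*2360*(67.9 − T) = 0.271*1970*(T − 24.9)
578.2(67.9 − T) = 533.87(T − 24.9)
1112.1 T = 52553  ⇒  T ≈ 47.26 °C

T_f ≈ 47.3 °C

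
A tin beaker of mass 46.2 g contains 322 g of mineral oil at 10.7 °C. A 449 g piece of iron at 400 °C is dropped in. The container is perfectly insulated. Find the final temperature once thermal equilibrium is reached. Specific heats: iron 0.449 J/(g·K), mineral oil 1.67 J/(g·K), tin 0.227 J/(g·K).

T_f ≈ 115.4 °C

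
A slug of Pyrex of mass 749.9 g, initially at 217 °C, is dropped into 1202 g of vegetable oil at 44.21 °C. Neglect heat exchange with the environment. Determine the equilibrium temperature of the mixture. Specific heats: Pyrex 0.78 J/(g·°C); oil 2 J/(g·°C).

T_f = Σ m_i c_i T_i / Σ m_i c_i:
T_f = (584.92*217 + 2404*44.21) / (584.92 + 2404)
    = 233209 / 2988.9 ≈ 78.02 °C

T_f ≈ 78.0 °C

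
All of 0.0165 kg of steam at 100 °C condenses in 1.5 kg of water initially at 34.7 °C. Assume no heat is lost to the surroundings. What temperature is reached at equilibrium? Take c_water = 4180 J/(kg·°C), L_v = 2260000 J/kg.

T_f ≈ 41.3 °C

Taking heat into each body as positive, Σ m c ΔT = 0:
latent heat released on condensation: 0.0165×2260000 = 37290
  condensed water 100 °C→T: 68.97(T − 100)
  water warms: 1.5×4180×(T − 34.7) = 6270(T − 34.7)
6339 T = 37290 + 6897 + 217569 = 261756
T ≈ 41.29 °C (< 100 °C, so full condensation is consistent).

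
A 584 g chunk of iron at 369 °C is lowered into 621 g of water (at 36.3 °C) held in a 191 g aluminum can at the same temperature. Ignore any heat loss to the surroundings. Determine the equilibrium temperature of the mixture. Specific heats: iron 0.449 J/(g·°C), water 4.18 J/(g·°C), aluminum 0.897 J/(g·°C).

Net heat exchanged in the isolated system is zero:
584*0.449*(T − 369) + 621*4.18*(T − 36.3) + 191*0.897*(T − 36.3) = 0
262.22(T − 369) + 2595.8(T − 36.3) + 171.33(T − 36.3) = 0
(262.22 + 2595.8 + 171.33) T = 262.22*369 + 2595.8*36.3 + 171.33*36.3
T ≈ 65.10 °C

T_f ≈ 65.1 °C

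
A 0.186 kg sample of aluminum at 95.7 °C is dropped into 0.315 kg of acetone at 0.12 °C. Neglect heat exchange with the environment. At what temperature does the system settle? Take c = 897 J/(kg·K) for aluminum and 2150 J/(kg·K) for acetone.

T_f is the heat-capacity-weighted average of the initial temperatures:
T_f = (166.84*95.7 + 677.25*0.12) / (166.84 + 677.25)
    = 16048 / 844.09 ≈ 19.01 °C

T_f ≈ 19.0 °C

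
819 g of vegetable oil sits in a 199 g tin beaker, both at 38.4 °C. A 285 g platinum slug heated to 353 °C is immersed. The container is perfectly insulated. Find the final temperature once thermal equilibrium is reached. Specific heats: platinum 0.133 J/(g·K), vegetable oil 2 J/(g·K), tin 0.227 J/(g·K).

T_f ≈ 45.3 °C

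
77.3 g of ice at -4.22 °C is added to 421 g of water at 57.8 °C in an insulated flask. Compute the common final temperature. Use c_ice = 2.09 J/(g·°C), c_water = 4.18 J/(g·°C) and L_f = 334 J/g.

Taking heat into each body as positive, Σ m c ΔT = 0:
ice -4.22→0 °C: 77.3·2.09·4.22 = 681.77; melt ice: 77.3·334 = 25818; warm the meltwater: 323.11 T; water cools: 421·4.18·(T − 57.8) = 1759.8(T − 57.8)
2082.9 T = 101715 − 26500 = 75215
T ≈ 36.11 °C (positive, so assuming full melt was valid).

T_f ≈ 36.1 °C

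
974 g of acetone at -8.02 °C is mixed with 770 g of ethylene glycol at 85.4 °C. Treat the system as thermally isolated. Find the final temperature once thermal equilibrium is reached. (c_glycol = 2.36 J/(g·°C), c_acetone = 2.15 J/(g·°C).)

Set heat shed by the hot body equal to heat absorbed by the cold body:
770*2.36*(85.4 − T) = 974*2.15*(T − (-8.02))
1817.2(85.4 − T) = 2094.1(T − (-8.02))
3911.3 T = 138394  ⇒  T ≈ 35.38 °C

T_f ≈ 35.4 °C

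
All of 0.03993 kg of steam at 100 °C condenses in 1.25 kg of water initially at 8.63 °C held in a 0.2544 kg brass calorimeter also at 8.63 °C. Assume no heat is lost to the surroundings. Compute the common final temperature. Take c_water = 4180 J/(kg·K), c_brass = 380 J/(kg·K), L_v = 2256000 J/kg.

T_f ≈ 27.8 °C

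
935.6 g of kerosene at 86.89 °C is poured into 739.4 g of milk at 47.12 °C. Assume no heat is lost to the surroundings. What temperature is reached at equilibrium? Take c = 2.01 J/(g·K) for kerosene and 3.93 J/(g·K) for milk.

Setting the total heat transfer to zero:
935.6·2.01·(T − 86.89) + 739.4·3.93·(T − 47.12) = 0
(1880.6 + 2905.8) T = 1880.6·86.89 + 2905.8·47.12
T = 300325/4786.4 ≈ 62.75 °C

T_f ≈ 62.7 °C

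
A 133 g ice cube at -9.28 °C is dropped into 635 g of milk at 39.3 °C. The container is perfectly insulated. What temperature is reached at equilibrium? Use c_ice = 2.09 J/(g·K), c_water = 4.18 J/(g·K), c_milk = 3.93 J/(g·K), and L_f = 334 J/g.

T_f ≈ 16.7 °C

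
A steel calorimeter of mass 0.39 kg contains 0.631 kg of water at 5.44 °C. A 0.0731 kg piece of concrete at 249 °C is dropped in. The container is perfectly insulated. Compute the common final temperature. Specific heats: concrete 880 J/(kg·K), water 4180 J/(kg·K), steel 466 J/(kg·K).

Taking heat into each body as positive, Σ m c ΔT = 0:
0.0731*880*(T − 249) + 0.631*4180*(T − 5.44) + 0.39*466*(T − 5.44) = 0
64.33(T − 249) + 2637.6(T − 5.44) + 181.74(T − 5.44) = 0
2883.6 T = 31355
T ≈ 10.87 °C

T_f ≈ 10.9 °C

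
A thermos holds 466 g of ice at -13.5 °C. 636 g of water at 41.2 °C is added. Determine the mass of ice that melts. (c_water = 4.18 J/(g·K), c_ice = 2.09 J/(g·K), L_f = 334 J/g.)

Cooling the water to 0 °C releases 636·4.18·41.2 = 109529 J.
Of that, 466·2.09·13.5 = 13148 J goes to bring the ice to 0 °C, leaving 96381 J.
Melting all 466 g of ice would need 466·334 = 155644 J.
That's not enough to melt it all — equilibrium is at 0 °C with ice remaining.
m_melt = 96381 / L_f = 288.6 g.

m_melted ≈ 289 g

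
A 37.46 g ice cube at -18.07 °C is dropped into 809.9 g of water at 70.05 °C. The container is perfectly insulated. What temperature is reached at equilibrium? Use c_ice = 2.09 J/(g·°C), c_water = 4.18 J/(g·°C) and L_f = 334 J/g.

T_f ≈ 63.0 °C

Energy conservation, ΣQ = 0:
warm ice to 0 °C: 37.46·2.09·(0 − (-18.07)) = 1414.7
  melt ice: 37.46·334 = 12512
  warm the meltwater: 156.58 T
  water cools: 809.9·4.18·(T − 70.05) = 3385.4(T − 70.05)
3542 T = 237146 − 13926 = 223220
T ≈ 63.02 °C. Since T > 0 °C, the all-ice-melts assumption holds.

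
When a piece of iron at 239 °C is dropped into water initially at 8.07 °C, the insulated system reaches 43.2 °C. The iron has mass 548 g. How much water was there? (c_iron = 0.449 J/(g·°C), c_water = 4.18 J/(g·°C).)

m ≈ 328 g

Net heat exchanged in the isolated system is zero:
548×0.449×(43.2 − 239) + m×4.18×(43.2 − 8.07) = 0
146.84 m = 48177
m = 48177/146.84 ≈ 328.1 g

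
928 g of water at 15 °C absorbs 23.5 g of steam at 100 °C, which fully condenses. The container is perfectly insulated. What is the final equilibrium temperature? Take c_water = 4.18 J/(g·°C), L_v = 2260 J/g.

T_f ≈ 30.5 °C

Let T be the final temperature. ΣQ_i = 0:
latent heat released on condensation: 23.5·2260 = 53110; condensate cools 100→T: 23.5·4.18·(T − 100) = 98.23(T − 100); original water: 3879(T − 15)
3977.3 T = 53110 + 9823 + 58186 = 121119
T ≈ 30.45 °C — below 100 °C, confirming all the steam condensed.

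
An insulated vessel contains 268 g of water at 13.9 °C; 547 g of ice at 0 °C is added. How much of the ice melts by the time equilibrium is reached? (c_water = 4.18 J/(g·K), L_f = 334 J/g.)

Cooling the water to 0 °C releases 268×4.18×13.9 = 15571 J.
To melt every bit of ice: 547×334 = 182698 J.
15571 J < 182698 J, so only part of the ice melts and the system sits at 0 °C.
m_melt = 15571 / L_f = 46.62 g.

m_melted ≈ 46.6 g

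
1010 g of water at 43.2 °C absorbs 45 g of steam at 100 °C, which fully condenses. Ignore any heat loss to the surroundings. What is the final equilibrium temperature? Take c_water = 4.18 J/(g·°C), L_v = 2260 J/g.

T_f ≈ 68.7 °C

Sum of m c ΔT and latent-heat terms is zero:
steam→water at 100 °C releases m L_v = 45·2260 = 101700
  condensed water 100 °C→T: 188.1(T − 100)
  original water: 4221.8(T − 43.2)
4409.9 T = 101700 + 18810 + 182382 = 302892
T ≈ 68.68 °C (< 100 °C, so full condensation is consistent).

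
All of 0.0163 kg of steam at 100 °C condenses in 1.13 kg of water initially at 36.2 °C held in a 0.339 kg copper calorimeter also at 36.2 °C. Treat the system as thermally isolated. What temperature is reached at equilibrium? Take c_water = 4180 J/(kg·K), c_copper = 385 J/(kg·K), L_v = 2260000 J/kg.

T_f ≈ 44.6 °C

Heat gained plus heat lost sum to zero:
latent heat released on condensation: 0.0163·2260000 = 36838
  condensate cools 100→T: 0.0163·4180·(T − 100) = 68.13(T − 100)
  water warms: 1.13·4180·(T − 36.2) = 4723.4(T − 36.2)
  copper cup: 0.339·385·(T − 36.2) = 130.52(T − 36.2)
4922 T = 36838 + 6813.4 + 175712 = 219363
T ≈ 44.57 °C (< 100 °C, so full condensation is consistent).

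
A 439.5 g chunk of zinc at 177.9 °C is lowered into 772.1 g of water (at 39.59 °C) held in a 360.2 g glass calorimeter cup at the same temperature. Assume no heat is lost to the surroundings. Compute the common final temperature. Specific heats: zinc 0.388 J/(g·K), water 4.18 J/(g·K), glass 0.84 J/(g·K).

Energy conservation, ΣQ = 0:
439.5·0.388·(T − 177.9) + 772.1·4.18·(T − 39.59) + 360.2·0.84·(T − 39.59) = 0
170.53(T − 177.9) + 3227.4(T − 39.59) + 302.57(T − 39.59) = 0
(170.53 + 3227.4 + 302.57) T = 170.53·177.9 + 3227.4·39.59 + 302.57·39.59
T = 170087 / 3700.5 = 46 °C

T_f ≈ 46.0 °C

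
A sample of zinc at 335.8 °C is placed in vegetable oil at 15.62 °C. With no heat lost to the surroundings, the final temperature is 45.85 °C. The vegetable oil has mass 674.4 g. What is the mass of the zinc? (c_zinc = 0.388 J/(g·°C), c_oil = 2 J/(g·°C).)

m ≈ 362 g

Conservation of energy gives ΣQ = 0:
m·0.388·(45.85 − 335.8) + 674.4·2·(45.85 − 15.62) = 0
-112.5 m = -40774
m = -40774/-112.5 ≈ 362.4 g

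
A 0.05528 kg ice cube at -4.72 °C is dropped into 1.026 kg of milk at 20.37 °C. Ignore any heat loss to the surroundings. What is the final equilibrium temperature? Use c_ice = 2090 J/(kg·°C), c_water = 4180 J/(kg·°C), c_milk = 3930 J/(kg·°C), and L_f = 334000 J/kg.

T_f ≈ 14.8 °C

Setting the total heat transfer to zero:
warm ice to 0 °C: 0.05528·2090·(0 − (-4.72)) = 545.33; melt ice: 0.05528·334000 = 18464; warm the meltwater: 231.07 T; milk: 4032.2(T − 20.37)
4263.3 T = 82136 − 19009 = 63127
T ≈ 14.81 °C — above 0 °C, consistent with complete melting.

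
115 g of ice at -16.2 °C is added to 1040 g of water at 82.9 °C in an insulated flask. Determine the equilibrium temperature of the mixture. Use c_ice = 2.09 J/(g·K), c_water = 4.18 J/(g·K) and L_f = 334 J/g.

T_f ≈ 65.9 °C

Taking heat into each body as positive, Σ m c ΔT = 0:
ice -16.2→0 °C: 115×2.09×16.2 = 3893.7; latent heat to melt: 115×334 = 38410; warm the meltwater: 480.7 T; water cools: 1040×4.18×(T − 82.9) = 4347.2(T − 82.9)
4827.9 T = 360383 − 42304 = 318079
T ≈ 65.88 °C. Since T > 0 °C, the all-ice-melts assumption holds.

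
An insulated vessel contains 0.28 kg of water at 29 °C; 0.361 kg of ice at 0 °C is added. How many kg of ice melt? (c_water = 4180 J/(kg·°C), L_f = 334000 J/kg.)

m_melted ≈ 0.102 kg

Heat available from the water dropping to 0 °C: 0.28×4180×29 = 33942 J.
Fully melting the ice requires m_ice L_f = 0.361×334000 = 120574 J.
33942 J < 120574 J, so only part of the ice melts and the system sits at 0 °C.
m_melted×334000 = 33942  ⇒  m_melted ≈ 0.1016 kg.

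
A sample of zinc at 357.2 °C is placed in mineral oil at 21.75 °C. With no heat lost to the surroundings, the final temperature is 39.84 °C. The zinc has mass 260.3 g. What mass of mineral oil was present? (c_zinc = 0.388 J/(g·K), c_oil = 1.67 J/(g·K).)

Conservation of energy gives ΣQ = 0:
260.3·0.388·(39.84 − 357.2) + m·1.67·(39.84 − 21.75) = 0
30.21 m = 32052
m = 32052/30.21 ≈ 1061 g

m ≈ 1060 g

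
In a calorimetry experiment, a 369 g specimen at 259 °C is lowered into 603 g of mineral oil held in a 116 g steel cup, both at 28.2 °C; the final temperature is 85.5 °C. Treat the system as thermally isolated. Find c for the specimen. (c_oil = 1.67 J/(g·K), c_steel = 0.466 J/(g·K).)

Let T be the final temperature. ΣQ_i = 0:
369·c·(85.5 − 259) + 603·1.67·(85.5 − 28.2) + 116·0.466·(85.5 − 28.2) = 0
-64022 c = -60799
c = -60799/-64022 ≈ 0.9497 J/(g·K)

c ≈ 0.95 J/(g·K)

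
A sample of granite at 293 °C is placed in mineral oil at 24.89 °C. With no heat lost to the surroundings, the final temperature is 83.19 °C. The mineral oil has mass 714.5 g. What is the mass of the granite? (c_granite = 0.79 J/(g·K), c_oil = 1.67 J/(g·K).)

Let T be the final temperature. ΣQ_i = 0:
m×0.79×(83.19 − 293) + 714.5×1.67×(83.19 − 24.89) = 0
-165.75 m = -69564
m = -69564/-165.75 ≈ 419.7 g

m ≈ 420 g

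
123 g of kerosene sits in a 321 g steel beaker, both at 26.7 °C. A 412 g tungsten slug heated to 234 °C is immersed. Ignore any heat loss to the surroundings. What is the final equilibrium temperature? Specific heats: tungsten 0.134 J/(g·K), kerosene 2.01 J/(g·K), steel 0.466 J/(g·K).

T_f ≈ 52.0 °C

Let T be the final temperature. ΣQ_i = 0:
412×0.134×(T − 234) + 123×2.01×(T − 26.7) + 321×0.466×(T − 26.7) = 0
55.21(T − 234) + 247.23(T − 26.7) + 149.59(T − 26.7) = 0
452.02 T = 23514
T = 23514/452.02 ≈ 52.02 °C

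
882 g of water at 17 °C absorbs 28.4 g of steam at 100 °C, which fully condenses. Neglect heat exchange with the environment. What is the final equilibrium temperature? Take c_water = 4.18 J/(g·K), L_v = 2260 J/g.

T_f ≈ 36.5 °C

Sum of m c ΔT and latent-heat terms is zero:
condense steam: −28.4×2260 = −64184; condensed water 100 °C→T: 118.71(T − 100); original water: 3686.8(T − 17)
3805.5 T = 64184 + 11871 + 62675 = 138730
T ≈ 36.46 °C — below 100 °C, confirming all the steam condensed.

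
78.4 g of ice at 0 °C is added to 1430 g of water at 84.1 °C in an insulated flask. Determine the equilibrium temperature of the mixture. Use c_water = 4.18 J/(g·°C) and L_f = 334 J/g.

T_f ≈ 75.6 °C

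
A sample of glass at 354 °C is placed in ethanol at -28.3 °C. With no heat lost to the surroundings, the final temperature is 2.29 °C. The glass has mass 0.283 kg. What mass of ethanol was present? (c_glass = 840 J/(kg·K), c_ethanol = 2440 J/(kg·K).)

Heat lost by the glass = heat gained by the ethanol:
0.283·840·(354 − 2.29) = m·2440·(2.29 − (-28.3))
74640 m = 83609  ⇒  m ≈ 1.12 kg

m ≈ 1.12 kg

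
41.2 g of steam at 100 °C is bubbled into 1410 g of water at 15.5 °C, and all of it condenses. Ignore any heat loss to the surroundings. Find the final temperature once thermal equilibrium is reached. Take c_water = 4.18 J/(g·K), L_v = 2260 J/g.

T_f ≈ 33.2 °C

Setting the total heat transfer to zero:
latent heat released on condensation: 41.2·2260 = 93112
  condensate cools 100→T: 41.2·4.18·(T − 100) = 172.22(T − 100)
  original water: 5893.8(T − 15.5)
6066 T = 93112 + 17222 + 91354 = 201688
T ≈ 33.25 °C (< 100 °C, so full condensation is consistent).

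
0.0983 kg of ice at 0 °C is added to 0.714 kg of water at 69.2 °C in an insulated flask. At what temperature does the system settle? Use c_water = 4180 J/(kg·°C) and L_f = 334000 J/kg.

Let T be the final temperature. ΣQ_i = 0:
fusion: m_ice L_f = 0.0983·334000 = 32832
  meltwater 0→T: 0.0983·4180·T = 410.89 T
  water cools: 0.714·4180·(T − 69.2) = 2984.5(T − 69.2)
3395.4 T = 206529 − 32832 = 173697
T ≈ 51.16 °C. Since T > 0 °C, the all-ice-melts assumption holds.

T_f ≈ 51.2 °C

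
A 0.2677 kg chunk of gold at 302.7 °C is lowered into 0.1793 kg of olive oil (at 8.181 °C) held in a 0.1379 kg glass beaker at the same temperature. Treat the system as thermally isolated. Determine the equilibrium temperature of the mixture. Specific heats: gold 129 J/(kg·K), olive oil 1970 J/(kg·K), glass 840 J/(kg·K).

T_f ≈ 28.4 °C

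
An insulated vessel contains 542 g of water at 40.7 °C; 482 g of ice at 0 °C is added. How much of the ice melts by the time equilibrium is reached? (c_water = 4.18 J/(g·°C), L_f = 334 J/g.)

m_melted ≈ 276 g

Water can give up m c ΔT = 542×4.18×40.7 = 92208 J before reaching 0 °C.
To melt every bit of ice: 482×334 = 160988 J.
Since 92208 < 160988 J, not all the ice melts; equilibrium is at 0 °C.
m_melted×334 = 92208  ⇒  m_melted ≈ 276.1 g.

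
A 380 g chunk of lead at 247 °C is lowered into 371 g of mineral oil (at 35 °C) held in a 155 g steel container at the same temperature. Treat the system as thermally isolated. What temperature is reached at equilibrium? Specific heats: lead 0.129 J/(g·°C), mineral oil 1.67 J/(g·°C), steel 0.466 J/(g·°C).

T_f ≈ 49.0 °C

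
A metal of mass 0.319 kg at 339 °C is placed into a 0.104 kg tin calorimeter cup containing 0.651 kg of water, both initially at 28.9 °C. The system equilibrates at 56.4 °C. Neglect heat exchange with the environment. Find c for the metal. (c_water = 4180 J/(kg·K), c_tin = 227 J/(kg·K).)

Net heat exchanged in the isolated system is zero:
0.319·c·(56.4 − 339) + 0.651·4180·(56.4 − 28.9) + 0.104·227·(56.4 − 28.9) = 0
-90.15 c = -75482
c = -75482/-90.15 ≈ 837.3 J/(kg·K)

c ≈ 837 J/(kg·K)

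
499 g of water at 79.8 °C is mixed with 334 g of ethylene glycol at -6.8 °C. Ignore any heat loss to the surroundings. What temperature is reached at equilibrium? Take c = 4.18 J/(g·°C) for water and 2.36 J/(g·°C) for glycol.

T_f ≈ 56.0 °C

Set heat shed by the hot body equal to heat absorbed by the cold body:
499·4.18·(79.8 − T) = 334·2.36·(T − (-6.8))
2085.8(79.8 − T) = 788.24(T − (-6.8))
2874.1 T = 161088  ⇒  T ≈ 56.05 °C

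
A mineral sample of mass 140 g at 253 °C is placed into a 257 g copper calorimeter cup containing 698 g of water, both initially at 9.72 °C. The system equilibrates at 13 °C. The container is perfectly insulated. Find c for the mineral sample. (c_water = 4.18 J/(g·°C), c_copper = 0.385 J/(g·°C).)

c ≈ 0.294 J/(g·°C)

Heat gained plus heat lost sum to zero:
140·c·(13 − 253) + 698·4.18·(13 − 9.72) + 257·0.385·(13 − 9.72) = 0
-33600 c = -9894.4
c = -9894.4/-33600 ≈ 0.2945 J/(g·°C)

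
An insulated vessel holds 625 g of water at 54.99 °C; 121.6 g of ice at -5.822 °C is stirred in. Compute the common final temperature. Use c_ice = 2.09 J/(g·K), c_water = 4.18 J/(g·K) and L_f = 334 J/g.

Conservation of energy gives ΣQ = 0:
warm ice to 0 °C: 121.6×2.09×(0 − (-5.822)) = 1479.6
  melt ice: 121.6×334 = 40614
  warm the meltwater: 508.29 T
  water: 2612.5(T − 54.99)
3120.8 T = 143661 − 42094 = 101567
T ≈ 32.55 °C — above 0 °C, consistent with complete melting.

T_f ≈ 32.5 °C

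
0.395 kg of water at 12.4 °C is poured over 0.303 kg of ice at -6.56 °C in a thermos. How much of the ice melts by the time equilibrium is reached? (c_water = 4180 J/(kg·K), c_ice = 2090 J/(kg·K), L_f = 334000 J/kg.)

m_melted ≈ 0.0489 kg

Cooling the water to 0 °C releases 0.395·4180·12.4 = 20474 J.
Of that, 0.303·2090·6.56 = 4154.3 J goes to bring the ice to 0 °C, leaving 16319 J.
Fully melting the ice requires m_ice L_f = 0.303·334000 = 101202 J.
Since 16319 < 101202 J, not all the ice melts; equilibrium is at 0 °C.
m_melted·334000 = 16319  ⇒  m_melted ≈ 0.04886 kg.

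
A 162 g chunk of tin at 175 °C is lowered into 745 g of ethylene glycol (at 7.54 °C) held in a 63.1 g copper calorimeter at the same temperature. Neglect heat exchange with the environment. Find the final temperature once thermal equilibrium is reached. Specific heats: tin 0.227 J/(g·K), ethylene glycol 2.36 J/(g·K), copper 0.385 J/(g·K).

T_f ≈ 10.9 °C

Setting the total heat transfer to zero:
162×0.227×(T − 175) + 745×2.36×(T − 7.54) + 63.1×0.385×(T − 7.54) = 0
36.77(T − 175) + 1758.2(T − 7.54) + 24.29(T − 7.54) = 0
1819.3 T = 19875
T = 19875 / 1819.3 = 10.9 °C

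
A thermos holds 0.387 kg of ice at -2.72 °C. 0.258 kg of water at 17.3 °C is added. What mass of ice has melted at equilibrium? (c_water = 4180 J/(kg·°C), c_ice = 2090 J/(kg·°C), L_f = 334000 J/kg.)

Water can give up m c ΔT = 0.258·4180·17.3 = 18657 J before reaching 0 °C.
Warming the ice to 0 °C takes 0.387·2090·2.72 = 2200 J, leaving 16457 J for melting.
To melt every bit of ice: 0.387·334000 = 129258 J.
16457 J < 129258 J, so only part of the ice melts and the system sits at 0 °C.
m_melted·334000 = 16457  ⇒  m_melted ≈ 0.04927 kg.

m_melted ≈ 0.0493 kg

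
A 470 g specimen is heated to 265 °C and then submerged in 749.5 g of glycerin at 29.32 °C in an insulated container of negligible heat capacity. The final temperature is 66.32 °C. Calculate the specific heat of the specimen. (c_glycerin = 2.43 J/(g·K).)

m_s c (T_s − T_f) = m_glycerin c_glycerin (T_f − T_0):
470·c·(265 − 66.32) = 749.5·2.43·(66.32 − 29.32)
93380 c = 67388  ⇒  c ≈ 0.7217 J/(g·K)

c ≈ 0.722 J/(g·K)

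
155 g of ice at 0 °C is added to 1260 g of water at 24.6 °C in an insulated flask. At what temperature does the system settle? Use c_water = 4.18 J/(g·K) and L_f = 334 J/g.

T_f ≈ 13.2 °C

Setting the total heat transfer to zero:
melt ice: 155·334 = 51770
  warm the meltwater: 647.9 T
  water cools: 1260·4.18·(T − 24.6) = 5266.8(T − 24.6)
5914.7 T = 129563 − 51770 = 77793
T ≈ 13.15 °C — above 0 °C, consistent with complete melting.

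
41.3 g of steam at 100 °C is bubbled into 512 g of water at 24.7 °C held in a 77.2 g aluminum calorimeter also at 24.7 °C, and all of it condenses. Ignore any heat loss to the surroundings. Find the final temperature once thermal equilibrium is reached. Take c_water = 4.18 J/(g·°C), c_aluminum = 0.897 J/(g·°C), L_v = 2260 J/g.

Sum of m c ΔT and latent-heat terms is zero:
steam→water at 100 °C releases m L_v = 41.3×2260 = 93338; condensate cools 100→T: 41.3×4.18×(T − 100) = 172.63(T − 100); original water: 2140.2(T − 24.7); aluminum cup: 77.2×0.897×(T − 24.7) = 69.25(T − 24.7)
2382 T = 93338 + 17263 + 54572 = 165174
T ≈ 69.34 °C (< 100 °C, so full condensation is consistent).

T_f ≈ 69.3 °C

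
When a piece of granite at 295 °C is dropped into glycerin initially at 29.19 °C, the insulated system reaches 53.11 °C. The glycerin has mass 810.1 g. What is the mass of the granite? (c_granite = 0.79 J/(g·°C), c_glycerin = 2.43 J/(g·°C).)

m ≈ 246 g

Heat lost by the granite = heat gained by the glycerin:
m·0.79·(295 − 53.11) = 810.1·2.43·(53.11 − 29.19)
191.09 m = 47088  ⇒  m ≈ 246.4 g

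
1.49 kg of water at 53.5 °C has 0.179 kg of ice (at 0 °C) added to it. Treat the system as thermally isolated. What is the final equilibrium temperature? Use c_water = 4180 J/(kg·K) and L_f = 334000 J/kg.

Taking heat into each body as positive, Σ m c ΔT = 0:
melt ice: 0.179·334000 = 59786; meltwater 0→T: 0.179·4180·T = 748.22 T; water: 6228.2(T − 53.5)
6976.4 T = 333209 − 59786 = 273423
T ≈ 39.19 °C — above 0 °C, consistent with complete melting.

T_f ≈ 39.2 °C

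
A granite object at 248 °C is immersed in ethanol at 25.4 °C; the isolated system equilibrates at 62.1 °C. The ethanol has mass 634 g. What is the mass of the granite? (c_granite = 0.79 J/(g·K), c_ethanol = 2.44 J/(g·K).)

m ≈ 387 g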